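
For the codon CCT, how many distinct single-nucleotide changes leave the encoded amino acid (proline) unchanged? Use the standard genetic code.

3

Position 1: none → 0 synonymous.
Position 2: none → 0 synonymous.
Position 3: CCC, CCA, CCG → 3 synonymous.
Total: 0 + 0 + 3 = 3.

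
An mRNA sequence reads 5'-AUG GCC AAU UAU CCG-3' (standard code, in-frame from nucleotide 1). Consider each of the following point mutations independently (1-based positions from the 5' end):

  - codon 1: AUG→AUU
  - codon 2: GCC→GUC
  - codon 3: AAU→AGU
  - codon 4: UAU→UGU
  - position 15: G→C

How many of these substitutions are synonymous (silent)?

1

Codon 1: AUG (Met) → AUU (Ile) — missense.
Codon 2: GCC (Ala) → GUC (Val) — missense.
Codon 3: AAU (Asn) → AGU (Ser) — missense.
Codon 4: UAU (Tyr) → UGU (Cys) — missense.
Codon 5: CCG (Pro) → CCC (Pro) — synonymous.
Synonymous: 1 of 5.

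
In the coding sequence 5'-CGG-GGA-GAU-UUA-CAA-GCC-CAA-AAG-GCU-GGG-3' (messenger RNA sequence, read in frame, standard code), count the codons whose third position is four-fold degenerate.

5

Codon 1 CGG (Arg): third position 4-fold.
Codon 2 GGA (Gly): third position 4-fold.
Codon 3 GAU (Asp): third position 2-fold.
Codon 4 UUA (Leu): third position 2-fold.
Codon 5 CAA (Gln): third position 2-fold.
Codon 6 GCC (Ala): third position 4-fold.
Codon 7 CAA (Gln): third position 2-fold.
Codon 8 AAG (Lys): third position 2-fold.
Codon 9 GCU (Ala): third position 4-fold.
Codon 10 GGG (Gly): third position 4-fold.
Four-fold degenerate third positions: 5.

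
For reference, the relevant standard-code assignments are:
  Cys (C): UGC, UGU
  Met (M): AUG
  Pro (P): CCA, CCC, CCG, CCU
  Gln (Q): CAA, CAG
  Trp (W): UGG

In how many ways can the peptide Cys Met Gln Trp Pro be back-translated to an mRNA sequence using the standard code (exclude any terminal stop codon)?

Cys: 2 codons.
Met: 1 codon.
Gln: 2 codons.
Trp: 1 codon.
Pro: 4 codons.
2 × 1 × 2 × 1 × 4 = 16.

16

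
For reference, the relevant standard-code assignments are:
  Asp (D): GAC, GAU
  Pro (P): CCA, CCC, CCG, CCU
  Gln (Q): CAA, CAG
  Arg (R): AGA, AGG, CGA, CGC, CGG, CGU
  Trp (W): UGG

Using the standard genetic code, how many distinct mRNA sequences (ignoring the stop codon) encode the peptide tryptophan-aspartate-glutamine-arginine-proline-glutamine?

Trp: 1 codon.
Asp: 2 codons.
Gln: 2 codons.
Arg: 6 codons.
Pro: 4 codons.
Gln: 2 codons.
1 × 2 × 2 × 6 × 4 × 2 = 192.

192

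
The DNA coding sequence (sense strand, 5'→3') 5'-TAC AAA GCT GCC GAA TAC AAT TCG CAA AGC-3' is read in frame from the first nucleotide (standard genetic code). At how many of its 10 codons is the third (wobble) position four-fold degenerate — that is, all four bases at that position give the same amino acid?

Codon 1 TAC (Tyr): third position 2-fold.
Codon 2 AAA (Lys): third position 2-fold.
Codon 3 GCT (Ala): third position 4-fold.
Codon 4 GCC (Ala): third position 4-fold.
Codon 5 GAA (Glu): third position 2-fold.
Codon 6 TAC (Tyr): third position 2-fold.
Codon 7 AAT (Asn): third position 2-fold.
Codon 8 TCG (Ser): third position 4-fold.
Codon 9 CAA (Gln): third position 2-fold.
Codon 10 AGC (Ser): third position 2-fold.
Four-fold degenerate third positions: 3.

3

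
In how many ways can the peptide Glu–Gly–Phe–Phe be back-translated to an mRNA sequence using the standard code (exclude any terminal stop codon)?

32

Glu: 2 codons.
Gly: 4 codons.
Phe: 2 codons.
Phe: 2 codons.
2 × 4 × 2 × 2 = 32.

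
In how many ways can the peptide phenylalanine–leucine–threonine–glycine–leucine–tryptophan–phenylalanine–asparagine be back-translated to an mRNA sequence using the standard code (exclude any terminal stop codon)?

Phe: 2 codons.
Leu: 6 codons.
Thr: 4 codons.
Gly: 4 codons.
Leu: 6 codons.
Trp: 1 codon.
Phe: 2 codons.
Asn: 2 codons.
2 × 6 × 4 × 4 × 6 × 1 × 2 × 2 = 4608.

4608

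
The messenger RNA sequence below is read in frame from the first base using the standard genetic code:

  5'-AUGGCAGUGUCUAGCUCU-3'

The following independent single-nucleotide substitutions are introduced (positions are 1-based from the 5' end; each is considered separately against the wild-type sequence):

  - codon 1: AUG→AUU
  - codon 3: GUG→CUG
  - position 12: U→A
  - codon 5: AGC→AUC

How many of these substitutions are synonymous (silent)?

Codon 1: AUG (Met) → AUU (Ile) — missense.
Codon 3: GUG (Val) → CUG (Leu) — missense.
Codon 4: UCU (Ser) → UCA (Ser) — synonymous.
Codon 5: AGC (Ser) → AUC (Ile) — missense.
Synonymous: 1 of 4.

1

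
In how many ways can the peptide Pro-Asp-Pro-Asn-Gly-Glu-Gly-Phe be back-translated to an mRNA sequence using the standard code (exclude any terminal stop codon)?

4096

Pro: 4 codons.
Asp: 2 codons.
Pro: 4 codons.
Asn: 2 codons.
Gly: 4 codons.
Glu: 2 codons.
Gly: 4 codons.
Phe: 2 codons.
4 × 2 × 4 × 2 × 4 × 2 × 4 × 2 = 4096.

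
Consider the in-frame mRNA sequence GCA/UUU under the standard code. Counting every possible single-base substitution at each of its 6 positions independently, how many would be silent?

4

Codon 1 (GCA, Ala): 3 synonymous substitutions.
Codon 2 (UUU, Phe): 1 synonymous substitution.
Total: 3 + 1 = 4.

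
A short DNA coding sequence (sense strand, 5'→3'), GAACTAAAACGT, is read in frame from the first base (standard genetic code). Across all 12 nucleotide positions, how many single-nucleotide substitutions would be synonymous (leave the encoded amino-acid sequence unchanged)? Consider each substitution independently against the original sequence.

9

Codon 1 (GAA, Glu): 1 synonymous substitution.
Codon 2 (CTA, Leu): 4 synonymous substitutions.
Codon 3 (AAA, Lys): 1 synonymous substitution.
Codon 4 (CGT, Arg): 3 synonymous substitutions.
Total: 1 + 4 + 1 + 3 = 9.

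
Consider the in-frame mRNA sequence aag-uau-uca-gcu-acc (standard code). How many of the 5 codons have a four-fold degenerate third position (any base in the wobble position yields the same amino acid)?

Codon 1 AAG (Lys): third position 2-fold.
Codon 2 UAU (Tyr): third position 2-fold.
Codon 3 UCA (Ser): third position 4-fold.
Codon 4 GCU (Ala): third position 4-fold.
Codon 5 ACC (Thr): third position 4-fold.
Four-fold degenerate third positions: 3.

3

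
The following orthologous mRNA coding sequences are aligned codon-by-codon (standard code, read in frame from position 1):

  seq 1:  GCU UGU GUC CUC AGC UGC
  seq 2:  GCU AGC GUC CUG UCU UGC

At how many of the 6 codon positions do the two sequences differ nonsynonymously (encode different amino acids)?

Codon 1: GCU Ala / GCU Ala — identical.
Codon 2: UGU Cys / AGC Ser — nonsynonymous.
Codon 3: GUC Val / GUC Val — identical.
Codon 4: CUC Leu / CUG Leu — synonymous.
Codon 5: AGC Ser / UCU Ser — synonymous.
Codon 6: UGC Cys / UGC Cys — identical.
Nonsynonymous differences: 1.

1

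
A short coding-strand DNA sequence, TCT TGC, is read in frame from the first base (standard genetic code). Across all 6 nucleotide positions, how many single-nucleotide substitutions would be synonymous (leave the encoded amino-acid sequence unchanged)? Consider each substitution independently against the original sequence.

4

Codon 1 (TCT, Ser): 3 synonymous substitutions.
Codon 2 (TGC, Cys): 1 synonymous substitution.
Total: 3 + 1 = 4.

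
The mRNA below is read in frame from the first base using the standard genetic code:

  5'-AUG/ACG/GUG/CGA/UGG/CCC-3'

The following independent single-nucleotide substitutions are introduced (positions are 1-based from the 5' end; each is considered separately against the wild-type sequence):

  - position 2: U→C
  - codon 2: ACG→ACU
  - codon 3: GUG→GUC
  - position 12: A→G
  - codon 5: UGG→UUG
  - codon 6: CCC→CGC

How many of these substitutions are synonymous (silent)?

Codon 1: AUG (Met) → ACG (Thr) — missense.
Codon 2: ACG (Thr) → ACU (Thr) — synonymous.
Codon 3: GUG (Val) → GUC (Val) — synonymous.
Codon 4: CGA (Arg) → CGG (Arg) — synonymous.
Codon 5: UGG (Trp) → UUG (Leu) — missense.
Codon 6: CCC (Pro) → CGC (Arg) — missense.
Synonymous: 3 of 6.

3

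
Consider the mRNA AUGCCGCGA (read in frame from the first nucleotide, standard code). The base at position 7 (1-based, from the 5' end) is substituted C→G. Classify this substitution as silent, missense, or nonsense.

missense

Position 7 falls in codon 3: CGA → Arg.
After the substitution the codon is GGA → Gly.
Arg ≠ Gly, so this is a missense mutation.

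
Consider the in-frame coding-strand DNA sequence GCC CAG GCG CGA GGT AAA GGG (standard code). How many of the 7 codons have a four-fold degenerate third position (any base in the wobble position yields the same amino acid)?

Codon 1 GCC (Ala): third position 4-fold.
Codon 2 CAG (Gln): third position 2-fold.
Codon 3 GCG (Ala): third position 4-fold.
Codon 4 CGA (Arg): third position 4-fold.
Codon 5 GGT (Gly): third position 4-fold.
Codon 6 AAA (Lys): third position 2-fold.
Codon 7 GGG (Gly): third position 4-fold.
Four-fold degenerate third positions: 5.

5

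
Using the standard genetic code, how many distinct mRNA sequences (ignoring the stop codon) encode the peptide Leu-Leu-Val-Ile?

432

Leu: 6 codons.
Leu: 6 codons.
Val: 4 codons.
Ile: 3 codons.
6 × 6 × 4 × 3 = 432.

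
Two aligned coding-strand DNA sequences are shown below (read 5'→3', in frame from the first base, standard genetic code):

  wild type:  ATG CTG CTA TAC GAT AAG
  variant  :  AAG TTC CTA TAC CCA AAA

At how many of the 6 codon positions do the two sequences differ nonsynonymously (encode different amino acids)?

Codon 1: ATG Met / AAG Lys — nonsynonymous.
Codon 2: CTG Leu / TTC Phe — nonsynonymous.
Codon 3: CTA Leu / CTA Leu — identical.
Codon 4: TAC Tyr / TAC Tyr — identical.
Codon 5: GAT Asp / CCA Pro — nonsynonymous.
Codon 6: AAG Lys / AAA Lys — synonymous.
Nonsynonymous differences: 3.

3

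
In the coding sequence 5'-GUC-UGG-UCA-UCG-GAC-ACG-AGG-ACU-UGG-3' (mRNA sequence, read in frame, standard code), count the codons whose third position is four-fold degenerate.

5

Codon 1 GUC (Val): third position 4-fold.
Codon 2 UGG (Trp): third position 1-fold.
Codon 3 UCA (Ser): third position 4-fold.
Codon 4 UCG (Ser): third position 4-fold.
Codon 5 GAC (Asp): third position 2-fold.
Codon 6 ACG (Thr): third position 4-fold.
Codon 7 AGG (Arg): third position 2-fold.
Codon 8 ACU (Thr): third position 4-fold.
Codon 9 UGG (Trp): third position 1-fold.
Four-fold degenerate third positions: 5.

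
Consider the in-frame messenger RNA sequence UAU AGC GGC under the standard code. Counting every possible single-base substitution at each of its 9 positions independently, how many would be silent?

Codon 1 (UAU, Tyr): 1 synonymous substitution.
Codon 2 (AGC, Ser): 1 synonymous substitution.
Codon 3 (GGC, Gly): 3 synonymous substitutions.
Total: 1 + 1 + 3 = 5.

5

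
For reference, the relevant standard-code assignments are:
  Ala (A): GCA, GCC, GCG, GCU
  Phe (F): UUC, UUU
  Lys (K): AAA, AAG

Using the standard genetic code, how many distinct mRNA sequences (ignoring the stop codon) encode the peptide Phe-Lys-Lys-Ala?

32

Phe: 2 codons.
Lys: 2 codons.
Lys: 2 codons.
Ala: 4 codons.
2 × 2 × 2 × 4 = 32.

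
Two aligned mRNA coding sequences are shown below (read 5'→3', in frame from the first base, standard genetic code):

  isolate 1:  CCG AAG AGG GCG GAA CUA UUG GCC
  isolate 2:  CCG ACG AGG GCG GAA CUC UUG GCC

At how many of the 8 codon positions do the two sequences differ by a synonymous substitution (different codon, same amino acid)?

Codon 1: CCG Pro / CCG Pro — identical.
Codon 2: AAG Lys / ACG Thr — nonsynonymous.
Codon 3: AGG Arg / AGG Arg — identical.
Codon 4: GCG Ala / GCG Ala — identical.
Codon 5: GAA Glu / GAA Glu — identical.
Codon 6: CUA Leu / CUC Leu — synonymous.
Codon 7: UUG Leu / UUG Leu — identical.
Codon 8: GCC Ala / GCC Ala — identical.
Synonymous differences: 1.

1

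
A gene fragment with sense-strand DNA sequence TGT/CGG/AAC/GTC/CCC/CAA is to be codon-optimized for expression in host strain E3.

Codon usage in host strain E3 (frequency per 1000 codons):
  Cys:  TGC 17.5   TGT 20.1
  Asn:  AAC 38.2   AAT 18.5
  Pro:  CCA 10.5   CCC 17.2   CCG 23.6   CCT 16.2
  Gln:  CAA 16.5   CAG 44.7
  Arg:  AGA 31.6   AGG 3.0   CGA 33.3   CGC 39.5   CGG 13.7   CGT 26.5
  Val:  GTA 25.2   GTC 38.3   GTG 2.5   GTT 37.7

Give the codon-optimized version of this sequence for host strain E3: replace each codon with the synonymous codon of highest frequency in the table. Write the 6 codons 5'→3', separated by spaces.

TGT CGC AAC GTC CCG CAG

Codon 1 (Cys): best is TGT at 20.1.
Codon 2 (Arg): best is CGC at 39.5.
Codon 3 (Asn): best is AAC at 38.2.
Codon 4 (Val): best is GTC at 38.3.
Codon 5 (Pro): best is CCG at 23.6.
Codon 6 (Gln): best is CAG at 44.7.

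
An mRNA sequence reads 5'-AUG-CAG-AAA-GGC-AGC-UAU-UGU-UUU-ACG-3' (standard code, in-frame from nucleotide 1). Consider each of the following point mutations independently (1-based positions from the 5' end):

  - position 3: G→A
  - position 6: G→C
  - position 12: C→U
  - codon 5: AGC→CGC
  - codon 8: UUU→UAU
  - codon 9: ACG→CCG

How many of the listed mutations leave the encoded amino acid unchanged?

1

Codon 1: AUG (Met) → AUA (Ile) — missense.
Codon 2: CAG (Gln) → CAC (His) — missense.
Codon 4: GGC (Gly) → GGU (Gly) — synonymous.
Codon 5: AGC (Ser) → CGC (Arg) — missense.
Codon 8: UUU (Phe) → UAU (Tyr) — missense.
Codon 9: ACG (Thr) → CCG (Pro) — missense.
Synonymous: 1 of 6.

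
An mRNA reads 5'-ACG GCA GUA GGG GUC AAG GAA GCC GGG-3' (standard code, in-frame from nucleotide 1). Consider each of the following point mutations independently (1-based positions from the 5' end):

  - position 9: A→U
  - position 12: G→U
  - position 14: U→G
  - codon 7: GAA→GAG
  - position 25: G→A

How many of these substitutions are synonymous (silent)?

3

Codon 3: GUA (Val) → GUU (Val) — synonymous.
Codon 4: GGG (Gly) → GGU (Gly) — synonymous.
Codon 5: GUC (Val) → GGC (Gly) — missense.
Codon 7: GAA (Glu) → GAG (Glu) — synonymous.
Codon 9: GGG (Gly) → AGG (Arg) — missense.
Synonymous: 3 of 5.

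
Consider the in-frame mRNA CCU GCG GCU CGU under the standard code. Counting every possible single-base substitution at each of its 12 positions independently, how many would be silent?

12

Codon 1 (CCU, Pro): 3 synonymous substitutions.
Codon 2 (GCG, Ala): 3 synonymous substitutions.
Codon 3 (GCU, Ala): 3 synonymous substitutions.
Codon 4 (CGU, Arg): 3 synonymous substitutions.
Total: 3 + 3 + 3 + 3 = 12.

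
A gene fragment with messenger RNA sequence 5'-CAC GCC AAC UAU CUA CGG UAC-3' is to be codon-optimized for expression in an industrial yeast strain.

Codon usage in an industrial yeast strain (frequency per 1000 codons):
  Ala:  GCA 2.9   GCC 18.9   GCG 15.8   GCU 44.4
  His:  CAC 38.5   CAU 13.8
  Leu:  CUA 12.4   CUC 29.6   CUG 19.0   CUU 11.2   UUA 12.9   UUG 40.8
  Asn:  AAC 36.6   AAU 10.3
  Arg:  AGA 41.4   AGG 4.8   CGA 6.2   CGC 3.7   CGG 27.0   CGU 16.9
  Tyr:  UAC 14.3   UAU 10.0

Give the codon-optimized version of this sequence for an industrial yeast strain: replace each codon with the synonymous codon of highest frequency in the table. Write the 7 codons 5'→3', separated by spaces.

Codon 1 (His): best is CAC at 38.5.
Codon 2 (Ala): best is GCU at 44.4.
Codon 3 (Asn): best is AAC at 36.6.
Codon 4 (Tyr): best is UAC at 14.3.
Codon 5 (Leu): best is UUG at 40.8.
Codon 6 (Arg): best is AGA at 41.4.
Codon 7 (Tyr): best is UAC at 14.3.

CAC GCU AAC UAC UUG AGA UAC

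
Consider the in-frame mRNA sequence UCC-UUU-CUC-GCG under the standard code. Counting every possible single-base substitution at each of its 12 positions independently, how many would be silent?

Codon 1 (UCC, Ser): 3 synonymous substitutions.
Codon 2 (UUU, Phe): 1 synonymous substitution.
Codon 3 (CUC, Leu): 3 synonymous substitutions.
Codon 4 (GCG, Ala): 3 synonymous substitutions.
Total: 3 + 1 + 3 + 3 = 10.

10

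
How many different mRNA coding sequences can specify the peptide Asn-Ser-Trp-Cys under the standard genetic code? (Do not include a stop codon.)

24

Asn: 2 codons.
Ser: 6 codons.
Trp: 1 codon.
Cys: 2 codons.
2 × 6 × 1 × 2 = 24.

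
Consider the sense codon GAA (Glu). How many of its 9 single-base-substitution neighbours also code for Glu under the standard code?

1

Position 1: none → 0 synonymous.
Position 2: none → 0 synonymous.
Position 3: GAG → 1 synonymous.
Total: 0 + 0 + 1 = 1.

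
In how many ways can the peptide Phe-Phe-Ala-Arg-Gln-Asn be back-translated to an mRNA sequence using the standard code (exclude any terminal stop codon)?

384

Phe: 2 codons.
Phe: 2 codons.
Ala: 4 codons.
Arg: 6 codons.
Gln: 2 codons.
Asn: 2 codons.
2 × 2 × 4 × 6 × 2 × 2 = 384.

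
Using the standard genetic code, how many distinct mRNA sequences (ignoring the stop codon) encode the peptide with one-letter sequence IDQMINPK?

576

Ile: 3 codons.
Asp: 2 codons.
Gln: 2 codons.
Met: 1 codon.
Ile: 3 codons.
Asn: 2 codons.
Pro: 4 codons.
Lys: 2 codons.
3 × 2 × 2 × 1 × 3 × 2 × 4 × 2 = 576.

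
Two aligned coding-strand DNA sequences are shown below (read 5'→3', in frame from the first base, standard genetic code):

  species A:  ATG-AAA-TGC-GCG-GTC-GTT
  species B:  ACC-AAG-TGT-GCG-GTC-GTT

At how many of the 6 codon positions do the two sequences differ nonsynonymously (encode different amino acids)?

1

Codon 1: ATG Met / ACC Thr — nonsynonymous.
Codon 2: AAA Lys / AAG Lys — synonymous.
Codon 3: TGC Cys / TGT Cys — synonymous.
Codon 4: GCG Ala / GCG Ala — identical.
Codon 5: GTC Val / GTC Val — identical.
Codon 6: GTT Val / GTT Val — identical.
Nonsynonymous differences: 1.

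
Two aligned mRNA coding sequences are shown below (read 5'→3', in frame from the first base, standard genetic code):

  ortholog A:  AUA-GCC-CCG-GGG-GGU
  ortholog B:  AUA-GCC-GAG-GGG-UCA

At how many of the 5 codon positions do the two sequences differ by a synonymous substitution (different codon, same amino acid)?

Codon 1: AUA Ile / AUA Ile — identical.
Codon 2: GCC Ala / GCC Ala — identical.
Codon 3: CCG Pro / GAG Glu — nonsynonymous.
Codon 4: GGG Gly / GGG Gly — identical.
Codon 5: GGU Gly / UCA Ser — nonsynonymous.
Synonymous differences: 0.

0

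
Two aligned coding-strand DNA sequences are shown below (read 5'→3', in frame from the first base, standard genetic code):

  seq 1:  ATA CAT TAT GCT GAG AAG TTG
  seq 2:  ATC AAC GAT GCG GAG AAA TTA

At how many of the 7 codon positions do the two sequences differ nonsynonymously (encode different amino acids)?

Codon 1: ATA Ile / ATC Ile — synonymous.
Codon 2: CAT His / AAC Asn — nonsynonymous.
Codon 3: TAT Tyr / GAT Asp — nonsynonymous.
Codon 4: GCT Ala / GCG Ala — synonymous.
Codon 5: GAG Glu / GAG Glu — identical.
Codon 6: AAG Lys / AAA Lys — synonymous.
Codon 7: TTG Leu / TTA Leu — synonymous.
Nonsynonymous differences: 2.

2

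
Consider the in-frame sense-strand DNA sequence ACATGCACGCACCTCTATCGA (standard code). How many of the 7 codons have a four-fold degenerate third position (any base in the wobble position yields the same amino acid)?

Codon 1 ACA (Thr): third position 4-fold.
Codon 2 TGC (Cys): third position 2-fold.
Codon 3 ACG (Thr): third position 4-fold.
Codon 4 CAC (His): third position 2-fold.
Codon 5 CTC (Leu): third position 4-fold.
Codon 6 TAT (Tyr): third position 2-fold.
Codon 7 CGA (Arg): third position 4-fold.
Four-fold degenerate third positions: 4.

4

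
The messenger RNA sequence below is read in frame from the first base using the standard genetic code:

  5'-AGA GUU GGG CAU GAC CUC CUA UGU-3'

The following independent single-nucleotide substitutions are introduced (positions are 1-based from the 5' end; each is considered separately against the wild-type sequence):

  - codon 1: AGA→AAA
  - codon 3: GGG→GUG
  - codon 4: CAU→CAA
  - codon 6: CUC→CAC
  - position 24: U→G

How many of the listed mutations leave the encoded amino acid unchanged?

Codon 1: AGA (Arg) → AAA (Lys) — missense.
Codon 3: GGG (Gly) → GUG (Val) — missense.
Codon 4: CAU (His) → CAA (Gln) — missense.
Codon 6: CUC (Leu) → CAC (His) — missense.
Codon 8: UGU (Cys) → UGG (Trp) — missense.
Synonymous: 0 of 5.

0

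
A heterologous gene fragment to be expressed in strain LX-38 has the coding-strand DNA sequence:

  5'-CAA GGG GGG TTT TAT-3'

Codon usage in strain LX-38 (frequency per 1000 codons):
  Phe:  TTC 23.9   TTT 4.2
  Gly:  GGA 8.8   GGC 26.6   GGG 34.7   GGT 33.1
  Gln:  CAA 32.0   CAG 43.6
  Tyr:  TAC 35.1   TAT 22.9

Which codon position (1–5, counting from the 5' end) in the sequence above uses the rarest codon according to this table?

Codon 1 CAA (Gln): 32.0 per 1000.
Codon 2 GGG (Gly): 34.7 per 1000.
Codon 3 GGG (Gly): 34.7 per 1000.
Codon 4 TTT (Phe): 4.2 per 1000.
Codon 5 TAT (Tyr): 22.9 per 1000.
Lowest frequency is 4.2 at codon 4.

4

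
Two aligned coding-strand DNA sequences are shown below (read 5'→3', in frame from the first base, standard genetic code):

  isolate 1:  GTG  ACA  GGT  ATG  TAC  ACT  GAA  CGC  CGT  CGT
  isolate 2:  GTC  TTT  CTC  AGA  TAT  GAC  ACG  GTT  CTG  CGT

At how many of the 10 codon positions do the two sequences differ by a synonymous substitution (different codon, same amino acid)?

Codon 1: GTG Val / GTC Val — synonymous.
Codon 2: ACA Thr / TTT Phe — nonsynonymous.
Codon 3: GGT Gly / CTC Leu — nonsynonymous.
Codon 4: ATG Met / AGA Arg — nonsynonymous.
Codon 5: TAC Tyr / TAT Tyr — synonymous.
Codon 6: ACT Thr / GAC Asp — nonsynonymous.
Codon 7: GAA Glu / ACG Thr — nonsynonymous.
Codon 8: CGC Arg / GTT Val — nonsynonymous.
Codon 9: CGT Arg / CTG Leu — nonsynonymous.
Codon 10: CGT Arg / CGT Arg — identical.
Synonymous differences: 2.

2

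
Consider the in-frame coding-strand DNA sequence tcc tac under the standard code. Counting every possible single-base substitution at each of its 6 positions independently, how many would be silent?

Codon 1 (TCC, Ser): 3 synonymous substitutions.
Codon 2 (TAC, Tyr): 1 synonymous substitution.
Total: 3 + 1 = 4.

4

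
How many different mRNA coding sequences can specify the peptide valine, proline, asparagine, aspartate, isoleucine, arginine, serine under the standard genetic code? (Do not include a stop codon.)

6912

Val: 4 codons.
Pro: 4 codons.
Asn: 2 codons.
Asp: 2 codons.
Ile: 3 codons.
Arg: 6 codons.
Ser: 6 codons.
4 × 4 × 2 × 2 × 3 × 6 × 6 = 6912.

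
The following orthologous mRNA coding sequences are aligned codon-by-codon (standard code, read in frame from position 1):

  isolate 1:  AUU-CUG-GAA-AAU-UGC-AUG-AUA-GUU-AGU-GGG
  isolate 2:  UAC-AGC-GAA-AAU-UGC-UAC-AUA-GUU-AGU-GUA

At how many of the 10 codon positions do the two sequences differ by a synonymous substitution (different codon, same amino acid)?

0

Codon 1: AUU Ile / UAC Tyr — nonsynonymous.
Codon 2: CUG Leu / AGC Ser — nonsynonymous.
Codon 3: GAA Glu / GAA Glu — identical.
Codon 4: AAU Asn / AAU Asn — identical.
Codon 5: UGC Cys / UGC Cys — identical.
Codon 6: AUG Met / UAC Tyr — nonsynonymous.
Codon 7: AUA Ile / AUA Ile — identical.
Codon 8: GUU Val / GUU Val — identical.
Codon 9: AGU Ser / AGU Ser — identical.
Codon 10: GGG Gly / GUA Val — nonsynonymous.
Synonymous differences: 0.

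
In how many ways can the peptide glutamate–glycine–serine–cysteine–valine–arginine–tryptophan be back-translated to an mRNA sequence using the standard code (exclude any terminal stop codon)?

Glu: 2 codons.
Gly: 4 codons.
Ser: 6 codons.
Cys: 2 codons.
Val: 4 codons.
Arg: 6 codons.
Trp: 1 codon.
2 × 4 × 6 × 2 × 4 × 6 × 1 = 2304.

2304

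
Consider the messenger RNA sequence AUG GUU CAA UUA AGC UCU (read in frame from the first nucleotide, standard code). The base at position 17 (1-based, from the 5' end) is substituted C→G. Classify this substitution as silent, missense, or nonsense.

missense

Position 17 falls in codon 6: UCU → Ser.
After the substitution the codon is UGU → Cys.
Ser ≠ Cys, so this is a missense mutation.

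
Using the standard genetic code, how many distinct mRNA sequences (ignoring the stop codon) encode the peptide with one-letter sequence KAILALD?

Lys: 2 codons.
Ala: 4 codons.
Ile: 3 codons.
Leu: 6 codons.
Ala: 4 codons.
Leu: 6 codons.
Asp: 2 codons.
2 × 4 × 3 × 6 × 4 × 6 × 2 = 6912.

6912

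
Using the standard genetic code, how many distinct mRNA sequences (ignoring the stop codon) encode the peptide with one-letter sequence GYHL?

Gly: 4 codons.
Tyr: 2 codons.
His: 2 codons.
Leu: 6 codons.
4 × 2 × 2 × 6 = 96.

96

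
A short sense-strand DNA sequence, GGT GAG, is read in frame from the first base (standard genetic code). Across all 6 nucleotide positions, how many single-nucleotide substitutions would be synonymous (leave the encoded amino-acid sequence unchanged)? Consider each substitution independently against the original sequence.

4

Codon 1 (GGT, Gly): 3 synonymous substitutions.
Codon 2 (GAG, Glu): 1 synonymous substitution.
Total: 3 + 1 = 4.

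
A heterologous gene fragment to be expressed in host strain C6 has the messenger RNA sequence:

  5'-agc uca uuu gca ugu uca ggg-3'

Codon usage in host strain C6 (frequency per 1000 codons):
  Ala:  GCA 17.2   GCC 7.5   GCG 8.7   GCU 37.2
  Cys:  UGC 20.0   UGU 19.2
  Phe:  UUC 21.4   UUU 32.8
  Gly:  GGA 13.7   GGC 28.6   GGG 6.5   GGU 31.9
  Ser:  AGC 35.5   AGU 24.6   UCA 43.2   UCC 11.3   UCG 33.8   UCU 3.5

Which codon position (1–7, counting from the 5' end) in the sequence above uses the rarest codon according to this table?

Codon 1 AGC (Ser): 35.5 per 1000.
Codon 2 UCA (Ser): 43.2 per 1000.
Codon 3 UUU (Phe): 32.8 per 1000.
Codon 4 GCA (Ala): 17.2 per 1000.
Codon 5 UGU (Cys): 19.2 per 1000.
Codon 6 UCA (Ser): 43.2 per 1000.
Codon 7 GGG (Gly): 6.5 per 1000.
Lowest frequency is 6.5 at codon 7.

7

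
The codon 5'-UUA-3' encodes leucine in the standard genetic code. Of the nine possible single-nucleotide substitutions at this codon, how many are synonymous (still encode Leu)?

Position 1: CUA → 1 synonymous.
Position 2: none → 0 synonymous.
Position 3: UUG → 1 synonymous.
Total: 1 + 0 + 1 = 2.

2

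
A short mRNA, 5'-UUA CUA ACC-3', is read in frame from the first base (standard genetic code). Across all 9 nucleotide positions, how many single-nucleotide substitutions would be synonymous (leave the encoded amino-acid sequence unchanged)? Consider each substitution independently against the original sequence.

Codon 1 (UUA, Leu): 2 synonymous substitutions.
Codon 2 (CUA, Leu): 4 synonymous substitutions.
Codon 3 (ACC, Thr): 3 synonymous substitutions.
Total: 2 + 4 + 3 = 9.

9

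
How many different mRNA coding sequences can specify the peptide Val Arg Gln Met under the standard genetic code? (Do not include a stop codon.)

48

Val: 4 codons.
Arg: 6 codons.
Gln: 2 codons.
Met: 1 codon.
4 × 6 × 2 × 1 = 48.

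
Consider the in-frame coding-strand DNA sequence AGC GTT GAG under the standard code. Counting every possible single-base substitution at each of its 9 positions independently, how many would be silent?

5

Codon 1 (AGC, Ser): 1 synonymous substitution.
Codon 2 (GTT, Val): 3 synonymous substitutions.
Codon 3 (GAG, Glu): 1 synonymous substitution.
Total: 1 + 3 + 1 = 5.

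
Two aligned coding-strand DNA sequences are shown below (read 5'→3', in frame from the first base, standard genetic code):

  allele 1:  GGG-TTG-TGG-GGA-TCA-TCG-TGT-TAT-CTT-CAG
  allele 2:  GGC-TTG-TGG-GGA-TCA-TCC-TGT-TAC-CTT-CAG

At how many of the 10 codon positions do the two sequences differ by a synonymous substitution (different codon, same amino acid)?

3

Codon 1: GGG Gly / GGC Gly — synonymous.
Codon 2: TTG Leu / TTG Leu — identical.
Codon 3: TGG Trp / TGG Trp — identical.
Codon 4: GGA Gly / GGA Gly — identical.
Codon 5: TCA Ser / TCA Ser — identical.
Codon 6: TCG Ser / TCC Ser — synonymous.
Codon 7: TGT Cys / TGT Cys — identical.
Codon 8: TAT Tyr / TAC Tyr — synonymous.
Codon 9: CTT Leu / CTT Leu — identical.
Codon 10: CAG Gln / CAG Gln — identical.
Synonymous differences: 3.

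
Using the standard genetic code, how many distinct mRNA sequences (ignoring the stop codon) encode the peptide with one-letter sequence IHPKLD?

576

Ile: 3 codons.
His: 2 codons.
Pro: 4 codons.
Lys: 2 codons.
Leu: 6 codons.
Asp: 2 codons.
3 × 2 × 4 × 2 × 6 × 2 = 576.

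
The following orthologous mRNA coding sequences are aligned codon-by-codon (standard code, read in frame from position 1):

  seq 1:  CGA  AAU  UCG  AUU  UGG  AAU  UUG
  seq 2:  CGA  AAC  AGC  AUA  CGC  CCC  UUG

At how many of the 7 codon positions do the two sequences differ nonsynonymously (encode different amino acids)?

2

Codon 1: CGA Arg / CGA Arg — identical.
Codon 2: AAU Asn / AAC Asn — synonymous.
Codon 3: UCG Ser / AGC Ser — synonymous.
Codon 4: AUU Ile / AUA Ile — synonymous.
Codon 5: UGG Trp / CGC Arg — nonsynonymous.
Codon 6: AAU Asn / CCC Pro — nonsynonymous.
Codon 7: UUG Leu / UUG Leu — identical.
Nonsynonymous differences: 2.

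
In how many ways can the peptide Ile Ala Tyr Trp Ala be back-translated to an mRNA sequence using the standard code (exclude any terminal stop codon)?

96

Ile: 3 codons.
Ala: 4 codons.
Tyr: 2 codons.
Trp: 1 codon.
Ala: 4 codons.
3 × 4 × 2 × 1 × 4 = 96.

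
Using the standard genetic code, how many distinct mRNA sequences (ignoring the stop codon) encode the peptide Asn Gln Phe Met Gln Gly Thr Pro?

Asn: 2 codons.
Gln: 2 codons.
Phe: 2 codons.
Met: 1 codon.
Gln: 2 codons.
Gly: 4 codons.
Thr: 4 codons.
Pro: 4 codons.
2 × 2 × 2 × 1 × 2 × 4 × 4 × 4 = 1024.

1024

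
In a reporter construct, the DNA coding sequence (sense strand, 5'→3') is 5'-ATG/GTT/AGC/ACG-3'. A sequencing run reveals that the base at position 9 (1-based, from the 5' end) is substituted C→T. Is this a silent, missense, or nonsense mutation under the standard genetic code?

silent

Position 9 falls in codon 3: AGC → Ser.
After the substitution the codon is AGT → Ser.
Both encode Ser, so the change is synonymous.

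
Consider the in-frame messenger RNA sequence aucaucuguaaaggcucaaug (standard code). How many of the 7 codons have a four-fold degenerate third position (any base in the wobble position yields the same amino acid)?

Codon 1 AUC (Ile): third position 3-fold.
Codon 2 AUC (Ile): third position 3-fold.
Codon 3 UGU (Cys): third position 2-fold.
Codon 4 AAA (Lys): third position 2-fold.
Codon 5 GGC (Gly): third position 4-fold.
Codon 6 UCA (Ser): third position 4-fold.
Codon 7 AUG (Met): third position 1-fold.
Four-fold degenerate third positions: 2.

2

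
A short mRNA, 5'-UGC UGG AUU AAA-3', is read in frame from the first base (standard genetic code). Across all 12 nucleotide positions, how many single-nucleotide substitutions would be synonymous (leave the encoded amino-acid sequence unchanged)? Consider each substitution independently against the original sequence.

4

Codon 1 (UGC, Cys): 1 synonymous substitution.
Codon 2 (UGG, Trp): 0 synonymous substitutions.
Codon 3 (AUU, Ile): 2 synonymous substitutions.
Codon 4 (AAA, Lys): 1 synonymous substitution.
Total: 1 + 0 + 2 + 1 = 4.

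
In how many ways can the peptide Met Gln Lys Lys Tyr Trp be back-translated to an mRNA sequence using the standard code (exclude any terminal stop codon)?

16

Met: 1 codon.
Gln: 2 codons.
Lys: 2 codons.
Lys: 2 codons.
Tyr: 2 codons.
Trp: 1 codon.
1 × 2 × 2 × 2 × 2 × 1 = 16.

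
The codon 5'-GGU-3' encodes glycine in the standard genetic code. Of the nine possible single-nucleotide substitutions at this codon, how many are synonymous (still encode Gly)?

Position 1: none → 0 synonymous.
Position 2: none → 0 synonymous.
Position 3: GGC, GGA, GGG → 3 synonymous.
Total: 0 + 0 + 3 = 3.

3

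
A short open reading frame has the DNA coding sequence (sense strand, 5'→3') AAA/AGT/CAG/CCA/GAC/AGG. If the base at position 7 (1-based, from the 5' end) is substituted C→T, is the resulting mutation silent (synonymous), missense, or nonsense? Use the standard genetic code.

Position 7 falls in codon 3: CAG → Gln.
After the substitution the codon is TAG → Stop.
The new codon is a stop codon, so this is a nonsense mutation.

nonsense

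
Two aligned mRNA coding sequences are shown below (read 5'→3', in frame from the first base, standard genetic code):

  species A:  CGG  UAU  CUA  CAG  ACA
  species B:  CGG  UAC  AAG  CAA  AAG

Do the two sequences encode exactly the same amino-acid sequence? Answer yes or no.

no

Codon 1: CGG Arg / CGG Arg — identical.
Codon 2: UAU Tyr / UAC Tyr — synonymous.
Codon 3: CUA Leu / AAG Lys — nonsynonymous.
Codon 4: CAG Gln / CAA Gln — synonymous.
Codon 5: ACA Thr / AAG Lys — nonsynonymous.
Nonsynonymous differences: 2 → different protein.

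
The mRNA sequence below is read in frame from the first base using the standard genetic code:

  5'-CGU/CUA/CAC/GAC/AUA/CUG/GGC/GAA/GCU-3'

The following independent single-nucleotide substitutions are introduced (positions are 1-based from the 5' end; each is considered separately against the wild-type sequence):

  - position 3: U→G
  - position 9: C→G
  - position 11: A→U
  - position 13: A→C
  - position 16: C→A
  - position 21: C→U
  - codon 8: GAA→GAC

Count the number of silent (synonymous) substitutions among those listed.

2

Codon 1: CGU (Arg) → CGG (Arg) — synonymous.
Codon 3: CAC (His) → CAG (Gln) — missense.
Codon 4: GAC (Asp) → GUC (Val) — missense.
Codon 5: AUA (Ile) → CUA (Leu) — missense.
Codon 6: CUG (Leu) → AUG (Met) — missense.
Codon 7: GGC (Gly) → GGU (Gly) — synonymous.
Codon 8: GAA (Glu) → GAC (Asp) — missense.
Synonymous: 2 of 7.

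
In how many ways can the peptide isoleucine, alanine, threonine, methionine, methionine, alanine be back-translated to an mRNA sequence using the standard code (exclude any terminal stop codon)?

Ile: 3 codons.
Ala: 4 codons.
Thr: 4 codons.
Met: 1 codon.
Met: 1 codon.
Ala: 4 codons.
3 × 4 × 4 × 1 × 1 × 4 = 192.

192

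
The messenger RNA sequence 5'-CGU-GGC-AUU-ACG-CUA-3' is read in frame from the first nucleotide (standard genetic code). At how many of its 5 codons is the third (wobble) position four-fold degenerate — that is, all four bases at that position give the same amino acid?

Codon 1 CGU (Arg): third position 4-fold.
Codon 2 GGC (Gly): third position 4-fold.
Codon 3 AUU (Ile): third position 3-fold.
Codon 4 ACG (Thr): third position 4-fold.
Codon 5 CUA (Leu): third position 4-fold.
Four-fold degenerate third positions: 4.

4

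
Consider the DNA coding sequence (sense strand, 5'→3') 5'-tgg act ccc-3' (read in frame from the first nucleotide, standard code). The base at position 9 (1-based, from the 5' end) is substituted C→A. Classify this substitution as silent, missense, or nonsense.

silent

Position 9 falls in codon 3: CCC → Pro.
After the substitution the codon is CCA → Pro.
Both encode Pro, so the change is synonymous.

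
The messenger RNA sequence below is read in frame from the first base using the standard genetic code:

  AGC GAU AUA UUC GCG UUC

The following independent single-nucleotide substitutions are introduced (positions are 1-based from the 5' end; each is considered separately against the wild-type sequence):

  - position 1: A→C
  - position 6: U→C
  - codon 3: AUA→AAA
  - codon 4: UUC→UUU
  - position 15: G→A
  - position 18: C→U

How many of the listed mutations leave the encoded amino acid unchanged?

Codon 1: AGC (Ser) → CGC (Arg) — missense.
Codon 2: GAU (Asp) → GAC (Asp) — synonymous.
Codon 3: AUA (Ile) → AAA (Lys) — missense.
Codon 4: UUC (Phe) → UUU (Phe) — synonymous.
Codon 5: GCG (Ala) → GCA (Ala) — synonymous.
Codon 6: UUC (Phe) → UUU (Phe) — synonymous.
Synonymous: 4 of 6.

4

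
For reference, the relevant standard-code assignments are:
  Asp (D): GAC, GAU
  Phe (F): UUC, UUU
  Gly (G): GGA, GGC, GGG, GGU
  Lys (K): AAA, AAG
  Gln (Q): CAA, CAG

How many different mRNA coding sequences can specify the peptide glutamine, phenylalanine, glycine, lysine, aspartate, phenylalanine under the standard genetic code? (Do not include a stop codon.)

128

Gln: 2 codons.
Phe: 2 codons.
Gly: 4 codons.
Lys: 2 codons.
Asp: 2 codons.
Phe: 2 codons.
2 × 2 × 4 × 2 × 2 × 2 = 128.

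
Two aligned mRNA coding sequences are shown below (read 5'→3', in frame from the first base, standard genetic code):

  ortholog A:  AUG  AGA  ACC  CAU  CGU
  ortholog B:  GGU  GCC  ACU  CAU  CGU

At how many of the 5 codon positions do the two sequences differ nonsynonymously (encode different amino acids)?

2

Codon 1: AUG Met / GGU Gly — nonsynonymous.
Codon 2: AGA Arg / GCC Ala — nonsynonymous.
Codon 3: ACC Thr / ACU Thr — synonymous.
Codon 4: CAU His / CAU His — identical.
Codon 5: CGU Arg / CGU Arg — identical.
Nonsynonymous differences: 2.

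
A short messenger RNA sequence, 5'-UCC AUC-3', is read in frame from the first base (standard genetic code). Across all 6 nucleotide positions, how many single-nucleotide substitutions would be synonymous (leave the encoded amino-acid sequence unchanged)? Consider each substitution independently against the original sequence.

Codon 1 (UCC, Ser): 3 synonymous substitutions.
Codon 2 (AUC, Ile): 2 synonymous substitutions.
Total: 3 + 2 = 5.

5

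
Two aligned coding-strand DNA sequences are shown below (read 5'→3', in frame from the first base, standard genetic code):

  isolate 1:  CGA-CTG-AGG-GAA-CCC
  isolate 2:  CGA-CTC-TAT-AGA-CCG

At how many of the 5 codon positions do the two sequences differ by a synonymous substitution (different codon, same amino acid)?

2

Codon 1: CGA Arg / CGA Arg — identical.
Codon 2: CTG Leu / CTC Leu — synonymous.
Codon 3: AGG Arg / TAT Tyr — nonsynonymous.
Codon 4: GAA Glu / AGA Arg — nonsynonymous.
Codon 5: CCC Pro / CCG Pro — synonymous.
Synonymous differences: 2.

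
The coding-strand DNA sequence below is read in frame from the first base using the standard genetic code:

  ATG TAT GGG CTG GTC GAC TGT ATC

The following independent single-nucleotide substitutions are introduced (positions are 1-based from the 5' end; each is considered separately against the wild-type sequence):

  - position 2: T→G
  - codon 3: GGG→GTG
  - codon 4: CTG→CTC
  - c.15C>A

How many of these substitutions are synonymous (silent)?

Codon 1: ATG (Met) → AGG (Arg) — missense.
Codon 3: GGG (Gly) → GTG (Val) — missense.
Codon 4: CTG (Leu) → CTC (Leu) — synonymous.
Codon 5: GTC (Val) → GTA (Val) — synonymous.
Synonymous: 2 of 4.

2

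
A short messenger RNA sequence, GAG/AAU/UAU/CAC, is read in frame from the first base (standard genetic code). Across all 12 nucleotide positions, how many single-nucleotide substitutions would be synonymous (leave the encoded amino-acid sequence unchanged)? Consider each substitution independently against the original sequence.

4

Codon 1 (GAG, Glu): 1 synonymous substitution.
Codon 2 (AAU, Asn): 1 synonymous substitution.
Codon 3 (UAU, Tyr): 1 synonymous substitution.
Codon 4 (CAC, His): 1 synonymous substitution.
Total: 1 + 1 + 1 + 1 = 4.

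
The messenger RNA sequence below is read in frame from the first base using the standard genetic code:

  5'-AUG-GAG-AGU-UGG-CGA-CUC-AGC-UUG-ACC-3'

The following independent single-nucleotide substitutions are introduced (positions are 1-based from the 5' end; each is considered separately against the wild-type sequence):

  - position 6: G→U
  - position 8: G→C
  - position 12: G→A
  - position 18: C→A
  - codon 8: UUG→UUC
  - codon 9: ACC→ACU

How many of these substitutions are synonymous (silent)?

Codon 2: GAG (Glu) → GAU (Asp) — missense.
Codon 3: AGU (Ser) → ACU (Thr) — missense.
Codon 4: UGG (Trp) → UGA (Stop) — nonsense.
Codon 6: CUC (Leu) → CUA (Leu) — synonymous.
Codon 8: UUG (Leu) → UUC (Phe) — missense.
Codon 9: ACC (Thr) → ACU (Thr) — synonymous.
Synonymous: 2 of 6.

2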